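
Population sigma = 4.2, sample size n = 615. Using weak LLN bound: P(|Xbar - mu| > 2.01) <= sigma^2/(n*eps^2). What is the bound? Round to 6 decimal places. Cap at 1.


bound = min(1, sigma^2/(n*eps^2))
sigma^2 = 4.2^2 = 17.64
n*eps^2 = 615 * 2.01^2 = 615 * 4.0401 = 2484.6615
sigma^2/(n*eps^2) = 17.64 / 2484.6615 ≈ 0.00709956

0.007100


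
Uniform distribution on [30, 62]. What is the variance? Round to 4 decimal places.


Var = (b-a)^2 / 12
(b-a)^2 = (62 - 30)^2 = 1024
Var = 1024/12 ≈ 85.333333

85.3333


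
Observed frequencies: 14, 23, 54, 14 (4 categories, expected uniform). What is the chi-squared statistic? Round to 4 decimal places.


chi2 = sum((O-E)^2/E), E = total/4
total = 105, E = 105/4 = 26.25
(14 - 26.25)^2 / 26.25 = 150.0625 / 26.25 = 343/60 ≈ 5.716667
(23 - 26.25)^2 / 26.25 = 10.5625 / 26.25 = 169/420 ≈ 0.402381
(54 - 26.25)^2 / 26.25 = 770.0625 / 26.25 = 4107/140 ≈ 29.335714
(14 - 26.25)^2 / 26.25 = 150.0625 / 26.25 = 343/60 ≈ 5.716667
chi2 = 1441/35 ≈ 41.171429

41.1714


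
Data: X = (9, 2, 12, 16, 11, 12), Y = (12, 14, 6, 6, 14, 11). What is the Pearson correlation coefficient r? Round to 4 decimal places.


r = sum((xi-xbar)(yi-ybar)) / sqrt(sum((xi-xbar)^2) * sum((yi-ybar)^2))
n = 6, xbar = 62/6 = 31/3 ≈ 10.333333, ybar = 63/6 = 10.5
Sxy = sum((xi-xbar)(yi-ybar)) = -61
Sxx = sum((xi-xbar)^2) = 328/3 ≈ 109.333333
Syy = sum((yi-ybar)^2) = 67.5
sqrt(Sxx*Syy) ≈ 85.906926
r = Sxy / sqrt(Sxx*Syy) = -61 / 85.906926 ≈ -0.710071

-0.7101


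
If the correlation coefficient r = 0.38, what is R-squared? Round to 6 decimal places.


R^2 = r^2 = (0.38)^2 = 0.1444

0.144400


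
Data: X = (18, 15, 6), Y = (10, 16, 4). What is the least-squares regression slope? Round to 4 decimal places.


b = sum((xi-xbar)(yi-ybar)) / sum((xi-xbar)^2)
n = 3, xbar = 39/3 = 13, ybar = 30/3 = 10
Sxy = sum((xi-xbar)(yi-ybar)) = 54
Sxx = sum((xi-xbar)^2) = 78
b = Sxy / Sxx = 9/13 ≈ 0.692308

0.6923


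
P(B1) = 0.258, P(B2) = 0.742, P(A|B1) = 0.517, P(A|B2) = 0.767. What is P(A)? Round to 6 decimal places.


P(A) = P(A|B1)*P(B1) + P(A|B2)*P(B2)
P(A|B1)*P(B1) = 0.517 * 0.258 = 0.133386
P(A|B2)*P(B2) = 0.767 * 0.742 = 0.569114
P(A) = 0.133386 + 0.569114 = 0.7025

0.702500


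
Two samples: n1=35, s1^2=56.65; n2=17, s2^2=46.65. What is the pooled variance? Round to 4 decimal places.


sp^2 = ((n1-1)*s1^2 + (n2-1)*s2^2)/(n1+n2-2)
(n1-1)*s1^2 = 34 * 56.65 = 1926.1
(n2-1)*s2^2 = 16 * 46.65 = 746.4
numerator = 1926.1 + 746.4 = 2672.5
n1+n2-2 = 50
sp^2 = 2672.5 / 50 = 53.45

53.4500


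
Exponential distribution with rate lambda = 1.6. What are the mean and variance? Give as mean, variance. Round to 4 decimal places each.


mean = 1/lam, var = 1/lam^2
mean = 1 / 1.6 = 0.625
lam^2 = 1.6^2 = 2.56
var = 1 / 2.56 = 0.390625

0.6250, 0.3906


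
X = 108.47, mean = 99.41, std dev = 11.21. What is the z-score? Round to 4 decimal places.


z = (X - mu) / sigma
X - mu = 108.47 - 99.41 = 9.06
z = 9.06 / 11.21 = 906/1121 ≈ 0.808207

0.8082


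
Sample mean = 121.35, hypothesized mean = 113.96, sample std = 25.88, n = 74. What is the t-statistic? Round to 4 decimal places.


t = (xbar - mu0) / (s/sqrt(n))
xbar - mu0 = 121.35 - 113.96 = 7.39
sqrt(74) ≈ 8.60232527
s/sqrt(n) = 25.88 / 8.60232527 ≈ 3.00848889
t = 7.39 / 3.00848889 ≈ 2.456383

2.4564


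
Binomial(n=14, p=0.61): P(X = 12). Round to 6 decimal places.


P = C(n,k) * p^k * (1-p)^(n-k)
C(14,12) = 91
p^k = 0.61^12 ≈ 0.002654349
(1-p)^(n-k) = 0.39^2 = 0.1521
P = 91 * 0.002654349 * 0.1521 ≈ 0.036739

0.036739


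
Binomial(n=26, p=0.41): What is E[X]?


E[X] = n*p = 26 * 0.41 = 10.66

10.66


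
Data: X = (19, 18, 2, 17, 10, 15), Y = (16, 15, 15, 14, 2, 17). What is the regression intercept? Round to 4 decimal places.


a = ybar - b*xbar, where b = sum((xi-xbar)(yi-ybar)) / sum((xi-xbar)^2)
n = 6, xbar = 81/6 = 13.5, ybar = 79/6 ≈ 13.166667
Sxy = sum((xi-xbar)(yi-ybar)) = 50.5
Sxx = sum((xi-xbar)^2) = 209.5
b = Sxy / Sxx = 101/419 ≈ 0.241050
a = 13.166667 - 0.241050 * 13.5 = 12460/1257 ≈ 9.912490

9.9125


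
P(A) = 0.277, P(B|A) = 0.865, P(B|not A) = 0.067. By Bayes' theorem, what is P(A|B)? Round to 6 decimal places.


P(A|B) = P(B|A)*P(A) / P(B), P(B) = P(B|A)*P(A) + P(B|not A)*P(not A)
P(B|A)*P(A) = 0.865 * 0.277 = 0.239605
P(B|not A)*P(not A) = 0.067 * 0.723 = 0.048441
P(B) = 0.239605 + 0.048441 = 0.288046
P(A|B) = 0.239605 / 0.288046 ≈ 0.83182894

0.831829


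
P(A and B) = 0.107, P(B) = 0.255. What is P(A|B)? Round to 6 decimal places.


P(A|B) = P(A and B) / P(B) = 0.107 / 0.255 = 107/255 ≈ 0.41960784

0.419608


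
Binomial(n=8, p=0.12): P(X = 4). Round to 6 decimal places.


P = C(n,k) * p^k * (1-p)^(n-k)
C(8,4) = 70
p^k = 0.12^4 = 0.00020736
(1-p)^(n-k) = 0.88^4 ≈ 0.5996954
P = 70 * 0.00020736 * 0.5996954 ≈ 0.008705

0.008705


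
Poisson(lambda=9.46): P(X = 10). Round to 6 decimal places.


P = e^(-lam) * lam^k / k!
e^(-9.46) ≈ 0.00007790659
lam^k = 9.46^10 ≈ 5739993016.490550
k! = 10! = 3628800
P = 0.00007790659 * 5739993016.490550 / 3628800 ≈ 0.123232

0.123232


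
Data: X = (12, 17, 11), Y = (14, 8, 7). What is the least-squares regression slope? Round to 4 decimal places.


b = sum((xi-xbar)(yi-ybar)) / sum((xi-xbar)^2)
n = 3, xbar = 40/3 ≈ 13.333333, ybar = 29/3 ≈ 9.666667
Sxy = sum((xi-xbar)(yi-ybar)) = -17/3 ≈ -5.666667
Sxx = sum((xi-xbar)^2) = 62/3 ≈ 20.666667
b = Sxy / Sxx = -17/62 ≈ -0.274194

-0.2742


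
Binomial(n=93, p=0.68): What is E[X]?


E[X] = n*p = 93 * 0.68 = 63.24

63.24


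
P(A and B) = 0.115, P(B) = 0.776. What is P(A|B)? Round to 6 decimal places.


P(A|B) = P(A and B) / P(B) = 0.115 / 0.776 = 115/776 ≈ 0.14819588

0.148196


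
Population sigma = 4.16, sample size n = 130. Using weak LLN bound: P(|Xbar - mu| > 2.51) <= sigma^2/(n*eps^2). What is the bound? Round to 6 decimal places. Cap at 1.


bound = min(1, sigma^2/(n*eps^2))
sigma^2 = 4.16^2 = 17.3056
n*eps^2 = 130 * 2.51^2 = 130 * 6.3001 = 819.013
sigma^2/(n*eps^2) = 17.3056 / 819.013 ≈ 0.02112982

0.021130


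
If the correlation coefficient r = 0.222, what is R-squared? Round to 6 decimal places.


R^2 = r^2 = (0.222)^2 = 0.049284

0.049284


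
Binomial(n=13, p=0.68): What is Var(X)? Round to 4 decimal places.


Var = n*p*(1-p) = 13 * 0.68 * 0.32 = 2.8288

2.8288


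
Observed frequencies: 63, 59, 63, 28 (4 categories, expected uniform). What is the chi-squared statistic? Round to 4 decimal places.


chi2 = sum((O-E)^2/E), E = total/4
total = 213, E = 213/4 = 53.25
(63 - 53.25)^2 / 53.25 = 95.0625 / 53.25 = 507/284 ≈ 1.785211
(59 - 53.25)^2 / 53.25 = 33.0625 / 53.25 = 529/852 ≈ 0.620892
(63 - 53.25)^2 / 53.25 = 95.0625 / 53.25 = 507/284 ≈ 1.785211
(28 - 53.25)^2 / 53.25 = 637.5625 / 53.25 = 10201/852 ≈ 11.973005
chi2 = 3443/213 ≈ 16.164319

16.1643


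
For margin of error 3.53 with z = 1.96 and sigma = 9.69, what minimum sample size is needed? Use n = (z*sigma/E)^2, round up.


z*sigma/E = 1.96 * 9.69 / 3.53 = 47481/8825 ≈ 5.380283
(z*sigma/E)^2 ≈ 28.947448
round up: n = 29

29


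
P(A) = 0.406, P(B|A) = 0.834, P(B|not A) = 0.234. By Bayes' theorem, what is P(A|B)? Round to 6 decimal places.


P(A|B) = P(B|A)*P(A) / P(B), P(B) = P(B|A)*P(A) + P(B|not A)*P(not A)
P(B|A)*P(A) = 0.834 * 0.406 = 0.338604
P(B|not A)*P(not A) = 0.234 * 0.594 = 0.138996
P(B) = 0.338604 + 0.138996 = 0.4776
P(A|B) = 0.338604 / 0.4776 ≈ 0.70896985

0.708970


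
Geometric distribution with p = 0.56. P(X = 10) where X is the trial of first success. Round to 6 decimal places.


P = (1-p)^(k-1) * p
(1-p)^(k-1) = 0.44^9 ≈ 0.0006181218
P = 0.0006181218 * 0.56 ≈ 0.0003461482

0.000346


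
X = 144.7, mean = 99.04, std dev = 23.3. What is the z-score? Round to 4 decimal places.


z = (X - mu) / sigma
X - mu = 144.7 - 99.04 = 45.66
z = 45.66 / 23.3 = 2283/1165 ≈ 1.959657

1.9597


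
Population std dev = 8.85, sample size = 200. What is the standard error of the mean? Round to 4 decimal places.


SE = sigma / sqrt(n)
sqrt(200) ≈ 14.142136
SE = 8.85 / 14.142136 ≈ 0.625790

0.6258


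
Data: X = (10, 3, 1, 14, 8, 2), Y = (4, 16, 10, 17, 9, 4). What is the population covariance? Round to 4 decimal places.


Cov = (1/n)*sum((xi-xbar)(yi-ybar))
n = 6, xbar = 38/6 = 19/3 ≈ 6.333333, ybar = 60/6 = 10
sum((xi-xbar)(yi-ybar)) = 36
Cov = 36 / 6 = 6

6.0000


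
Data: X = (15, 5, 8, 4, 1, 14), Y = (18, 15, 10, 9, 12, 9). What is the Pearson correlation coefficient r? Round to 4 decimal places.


r = sum((xi-xbar)(yi-ybar)) / sqrt(sum((xi-xbar)^2) * sum((yi-ybar)^2))
n = 6, xbar = 47/6 ≈ 7.833333, ybar = 73/6 ≈ 12.166667
Sxy = sum((xi-xbar)(yi-ybar)) = 163/6 ≈ 27.166667
Sxx = sum((xi-xbar)^2) = 953/6 ≈ 158.833333
Syy = sum((yi-ybar)^2) = 401/6 ≈ 66.833333
sqrt(Sxx*Syy) ≈ 103.030875
r = Sxy / sqrt(Sxx*Syy) = 27.166667 / 103.030875 ≈ 0.263675

0.2637


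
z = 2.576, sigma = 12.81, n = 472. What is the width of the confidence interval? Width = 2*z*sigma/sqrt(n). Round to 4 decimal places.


width = 2*z*sigma/sqrt(n)
2*z*sigma = 2 * 2.576 * 12.81 = 65.99712
sqrt(472) ≈ 21.725561
width = 65.99712 / 21.725561 ≈ 3.037764

3.0378


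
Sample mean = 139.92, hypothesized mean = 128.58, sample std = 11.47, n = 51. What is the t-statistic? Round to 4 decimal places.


t = (xbar - mu0) / (s/sqrt(n))
xbar - mu0 = 139.92 - 128.58 = 11.34
sqrt(51) ≈ 7.14142843
s/sqrt(n) = 11.47 / 7.14142843 ≈ 1.60612126
t = 11.34 / 1.60612126 ≈ 7.060488

7.0605


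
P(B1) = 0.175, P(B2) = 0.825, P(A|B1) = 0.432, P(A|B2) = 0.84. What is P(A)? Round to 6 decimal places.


P(A) = P(A|B1)*P(B1) + P(A|B2)*P(B2)
P(A|B1)*P(B1) = 0.432 * 0.175 = 0.0756
P(A|B2)*P(B2) = 0.84 * 0.825 = 0.693
P(A) = 0.0756 + 0.693 = 0.7686

0.768600


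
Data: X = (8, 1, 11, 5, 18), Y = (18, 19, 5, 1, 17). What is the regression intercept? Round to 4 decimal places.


a = ybar - b*xbar, where b = sum((xi-xbar)(yi-ybar)) / sum((xi-xbar)^2)
n = 5, xbar = 43/5 = 8.6, ybar = 60/5 = 12
Sxy = sum((xi-xbar)(yi-ybar)) = 13
Sxx = sum((xi-xbar)^2) = 165.2
b = Sxy / Sxx = 65/826 ≈ 0.078692
a = 12 - 0.078692 * 8.6 = 9353/826 ≈ 11.323245

11.3232


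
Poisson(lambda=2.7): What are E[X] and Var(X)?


E[X] = Var(X) = lambda = 2.7

2.7, 2.7


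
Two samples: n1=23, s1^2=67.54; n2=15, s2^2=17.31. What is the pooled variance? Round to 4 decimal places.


sp^2 = ((n1-1)*s1^2 + (n2-1)*s2^2)/(n1+n2-2)
(n1-1)*s1^2 = 22 * 67.54 = 1485.88
(n2-1)*s2^2 = 14 * 17.31 = 242.34
numerator = 1485.88 + 242.34 = 1728.22
n1+n2-2 = 36
sp^2 = 1728.22 / 36 = 86411/1800 ≈ 48.006111

48.0061


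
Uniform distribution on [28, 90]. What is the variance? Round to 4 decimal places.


Var = (b-a)^2 / 12
(b-a)^2 = (90 - 28)^2 = 3844
Var = 3844/12 ≈ 320.333333

320.3333


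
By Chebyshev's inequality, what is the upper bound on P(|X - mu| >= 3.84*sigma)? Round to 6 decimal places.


P <= 1/k^2
k^2 = 3.84^2 = 14.7456
1/k^2 = 1 / 14.7456 = 625/9216 ≈ 0.06781684

0.067817


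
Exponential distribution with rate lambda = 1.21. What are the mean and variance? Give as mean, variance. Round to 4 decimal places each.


mean = 1/lam, var = 1/lam^2
mean = 1 / 1.21 = 100/121 ≈ 0.826446
lam^2 = 1.21^2 = 1.4641
var = 1 / 1.4641 ≈ 0.683013

0.8264, 0.6830


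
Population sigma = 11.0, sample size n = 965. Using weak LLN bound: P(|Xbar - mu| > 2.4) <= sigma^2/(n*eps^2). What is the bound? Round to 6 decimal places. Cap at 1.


bound = min(1, sigma^2/(n*eps^2))
sigma^2 = 11.0^2 = 121
n*eps^2 = 965 * 2.4^2 = 965 * 5.76 = 5558.4
sigma^2/(n*eps^2) = 121 / 5558.4 ≈ 0.02176885

0.021769


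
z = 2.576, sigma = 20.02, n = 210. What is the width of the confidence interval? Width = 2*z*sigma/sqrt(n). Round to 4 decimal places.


width = 2*z*sigma/sqrt(n)
2*z*sigma = 2 * 2.576 * 20.02 = 103.14304
sqrt(210) ≈ 14.491377
width = 103.14304 / 14.491377 ≈ 7.117546

7.1175


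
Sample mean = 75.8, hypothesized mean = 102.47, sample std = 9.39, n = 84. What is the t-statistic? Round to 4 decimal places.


t = (xbar - mu0) / (s/sqrt(n))
xbar - mu0 = 75.8 - 102.47 = -26.67
sqrt(84) ≈ 9.16515139
s/sqrt(n) = 9.39 / 9.16515139 ≈ 1.02453299
t = -26.67 / 1.02453299 ≈ -26.031372

-26.0314


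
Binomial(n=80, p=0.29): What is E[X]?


E[X] = n*p = 80 * 0.29 = 23.2

23.2


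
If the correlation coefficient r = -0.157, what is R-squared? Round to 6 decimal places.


R^2 = r^2 = (-0.157)^2 = 0.024649

0.024649


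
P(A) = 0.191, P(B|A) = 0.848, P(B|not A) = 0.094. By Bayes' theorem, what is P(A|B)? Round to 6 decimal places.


P(A|B) = P(B|A)*P(A) / P(B), P(B) = P(B|A)*P(A) + P(B|not A)*P(not A)
P(B|A)*P(A) = 0.848 * 0.191 = 0.161968
P(B|not A)*P(not A) = 0.094 * 0.809 = 0.076046
P(B) = 0.161968 + 0.076046 = 0.238014
P(A|B) = 0.161968 / 0.238014 ≈ 0.68049779

0.680498


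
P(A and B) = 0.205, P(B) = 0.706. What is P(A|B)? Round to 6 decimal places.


P(A|B) = P(A and B) / P(B) = 0.205 / 0.706 = 205/706 ≈ 0.29036827

0.290368


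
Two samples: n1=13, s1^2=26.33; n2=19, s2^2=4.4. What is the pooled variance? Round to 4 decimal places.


sp^2 = ((n1-1)*s1^2 + (n2-1)*s2^2)/(n1+n2-2)
(n1-1)*s1^2 = 12 * 26.33 = 315.96
(n2-1)*s2^2 = 18 * 4.4 = 79.2
numerator = 315.96 + 79.2 = 395.16
n1+n2-2 = 30
sp^2 = 395.16 / 30 = 13.172

13.1720


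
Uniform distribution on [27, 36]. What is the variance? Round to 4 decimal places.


Var = (b-a)^2 / 12
(b-a)^2 = (36 - 27)^2 = 81
Var = 81/12 = 6.75

6.7500


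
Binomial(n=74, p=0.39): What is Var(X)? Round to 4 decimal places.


Var = n*p*(1-p) = 74 * 0.39 * 0.61 = 17.6046

17.6046


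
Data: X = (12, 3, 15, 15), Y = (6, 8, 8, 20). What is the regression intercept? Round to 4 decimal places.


a = ybar - b*xbar, where b = sum((xi-xbar)(yi-ybar)) / sum((xi-xbar)^2)
n = 4, xbar = 45/4 = 11.25, ybar = 42/4 = 10.5
Sxy = sum((xi-xbar)(yi-ybar)) = 43.5
Sxx = sum((xi-xbar)^2) = 96.75
b = Sxy / Sxx = 58/129 ≈ 0.449612
a = 10.5 - 0.449612 * 11.25 = 234/43 ≈ 5.441860

5.4419


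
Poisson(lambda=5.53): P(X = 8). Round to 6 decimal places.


P = e^(-lam) * lam^k / k!
e^(-5.53) ≈ 0.003965989
lam^k = 5.53^8 ≈ 874583.038446
k! = 8! = 40320
P = 0.003965989 * 874583.038446 / 40320 ≈ 0.086026

0.086026


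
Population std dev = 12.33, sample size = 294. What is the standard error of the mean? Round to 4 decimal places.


SE = sigma / sqrt(n)
sqrt(294) ≈ 17.146428
SE = 12.33 / 17.146428 ≈ 0.719100

0.7191


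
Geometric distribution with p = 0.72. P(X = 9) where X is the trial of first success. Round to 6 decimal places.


P = (1-p)^(k-1) * p
(1-p)^(k-1) = 0.28^8 ≈ 0.00003778020
P = 0.00003778020 * 0.72 ≈ 0.00002720174

0.000027


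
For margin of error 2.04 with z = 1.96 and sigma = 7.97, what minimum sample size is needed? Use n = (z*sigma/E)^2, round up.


z*sigma/E = 1.96 * 7.97 / 2.04 = 39053/5100 ≈ 7.657451
(z*sigma/E)^2 ≈ 58.636556
round up: n = 59

59


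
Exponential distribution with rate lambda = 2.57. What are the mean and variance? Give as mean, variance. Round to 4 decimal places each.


mean = 1/lam, var = 1/lam^2
mean = 1 / 2.57 = 100/257 ≈ 0.389105
lam^2 = 2.57^2 = 6.6049
var = 1 / 6.6049 ≈ 0.151403

0.3891, 0.1514


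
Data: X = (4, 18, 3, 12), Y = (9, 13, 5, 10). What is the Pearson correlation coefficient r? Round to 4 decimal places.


r = sum((xi-xbar)(yi-ybar)) / sqrt(sum((xi-xbar)^2) * sum((yi-ybar)^2))
n = 4, xbar = 37/4 = 9.25, ybar = 37/4 = 9.25
Sxy = sum((xi-xbar)(yi-ybar)) = 62.75
Sxx = sum((xi-xbar)^2) = 150.75
Syy = sum((yi-ybar)^2) = 32.75
sqrt(Sxx*Syy) ≈ 70.264233
r = Sxy / sqrt(Sxx*Syy) = 62.75 / 70.264233 ≈ 0.893057

0.8931


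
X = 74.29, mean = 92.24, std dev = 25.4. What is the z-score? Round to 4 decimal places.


z = (X - mu) / sigma
X - mu = 74.29 - 92.24 = -17.95
z = -17.95 / 25.4 = -359/508 ≈ -0.706693

-0.7067


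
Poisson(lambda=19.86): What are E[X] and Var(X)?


E[X] = Var(X) = lambda = 19.86

19.86, 19.86


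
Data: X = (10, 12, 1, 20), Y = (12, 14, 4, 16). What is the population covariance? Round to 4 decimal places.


Cov = (1/n)*sum((xi-xbar)(yi-ybar))
n = 4, xbar = 43/4 = 10.75, ybar = 46/4 = 11.5
sum((xi-xbar)(yi-ybar)) = 117.5
Cov = 117.5 / 4 = 29.375

29.3750


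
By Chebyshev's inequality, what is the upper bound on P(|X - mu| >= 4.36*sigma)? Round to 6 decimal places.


P <= 1/k^2
k^2 = 4.36^2 = 19.0096
1/k^2 = 1 / 19.0096 ≈ 0.05260500

0.052605


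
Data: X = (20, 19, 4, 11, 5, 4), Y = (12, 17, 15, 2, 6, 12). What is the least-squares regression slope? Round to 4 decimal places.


b = sum((xi-xbar)(yi-ybar)) / sum((xi-xbar)^2)
n = 6, xbar = 63/6 = 10.5, ybar = 64/6 = 32/3 ≈ 10.666667
Sxy = sum((xi-xbar)(yi-ybar)) = 51
Sxx = sum((xi-xbar)^2) = 277.5
b = Sxy / Sxx = 34/185 ≈ 0.183784

0.1838


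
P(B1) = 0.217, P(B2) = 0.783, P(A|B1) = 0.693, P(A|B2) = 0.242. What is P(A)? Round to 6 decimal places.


P(A) = P(A|B1)*P(B1) + P(A|B2)*P(B2)
P(A|B1)*P(B1) = 0.693 * 0.217 = 0.150381
P(A|B2)*P(B2) = 0.242 * 0.783 = 0.189486
P(A) = 0.150381 + 0.189486 = 0.339867

0.339867


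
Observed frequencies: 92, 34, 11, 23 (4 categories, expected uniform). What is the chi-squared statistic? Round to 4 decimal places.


chi2 = sum((O-E)^2/E), E = total/4
total = 160, E = 160/4 = 40
(92 - 40)^2 / 40 = 2704 / 40 = 67.6
(34 - 40)^2 / 40 = 36 / 40 = 0.9
(11 - 40)^2 / 40 = 841 / 40 = 21.025
(23 - 40)^2 / 40 = 289 / 40 = 7.225
chi2 = 96.75

96.7500


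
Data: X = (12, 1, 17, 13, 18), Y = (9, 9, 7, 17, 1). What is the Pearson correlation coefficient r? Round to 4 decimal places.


r = sum((xi-xbar)(yi-ybar)) / sqrt(sum((xi-xbar)^2) * sum((yi-ybar)^2))
n = 5, xbar = 61/5 = 12.2, ybar = 43/5 = 8.6
Sxy = sum((xi-xbar)(yi-ybar)) = -49.6
Sxx = sum((xi-xbar)^2) = 182.8
Syy = sum((yi-ybar)^2) = 131.2
sqrt(Sxx*Syy) ≈ 154.865619
r = Sxy / sqrt(Sxx*Syy) = -49.6 / 154.865619 ≈ -0.320278

-0.3203


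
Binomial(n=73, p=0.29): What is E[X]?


E[X] = n*p = 73 * 0.29 = 21.17

21.17


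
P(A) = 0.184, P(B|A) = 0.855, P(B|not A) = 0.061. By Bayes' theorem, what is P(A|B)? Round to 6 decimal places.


P(A|B) = P(B|A)*P(A) / P(B), P(B) = P(B|A)*P(A) + P(B|not A)*P(not A)
P(B|A)*P(A) = 0.855 * 0.184 = 0.15732
P(B|not A)*P(not A) = 0.061 * 0.816 = 0.049776
P(B) = 0.15732 + 0.049776 = 0.207096
P(A|B) = 0.15732 / 0.207096 = 6555/8629 ≈ 0.75964770

0.759648


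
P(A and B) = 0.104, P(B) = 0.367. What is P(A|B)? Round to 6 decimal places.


P(A|B) = P(A and B) / P(B) = 0.104 / 0.367 = 104/367 ≈ 0.28337875

0.283379


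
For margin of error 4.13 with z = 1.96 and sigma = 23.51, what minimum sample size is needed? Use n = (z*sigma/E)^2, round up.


z*sigma/E = 1.96 * 23.51 / 4.13 = 16457/1475 ≈ 11.157288
(z*sigma/E)^2 ≈ 124.485079
round up: n = 125

125


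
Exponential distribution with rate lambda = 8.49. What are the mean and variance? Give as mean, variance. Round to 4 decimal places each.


mean = 1/lam, var = 1/lam^2
mean = 1 / 8.49 = 100/849 ≈ 0.117786
lam^2 = 8.49^2 = 72.0801
var = 1 / 72.0801 ≈ 0.013873

0.1178, 0.0139


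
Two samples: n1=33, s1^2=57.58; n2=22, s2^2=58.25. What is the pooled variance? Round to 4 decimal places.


sp^2 = ((n1-1)*s1^2 + (n2-1)*s2^2)/(n1+n2-2)
(n1-1)*s1^2 = 32 * 57.58 = 1842.56
(n2-1)*s2^2 = 21 * 58.25 = 1223.25
numerator = 1842.56 + 1223.25 = 3065.81
n1+n2-2 = 53
sp^2 = 3065.81 / 53 = 306581/5300 ≈ 57.845472

57.8455


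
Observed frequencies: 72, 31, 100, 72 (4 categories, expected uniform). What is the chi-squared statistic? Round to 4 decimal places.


chi2 = sum((O-E)^2/E), E = total/4
total = 275, E = 275/4 = 68.75
(72 - 68.75)^2 / 68.75 = 10.5625 / 68.75 = 169/1100 ≈ 0.153636
(31 - 68.75)^2 / 68.75 = 1425.0625 / 68.75 = 22801/1100 ≈ 20.728182
(100 - 68.75)^2 / 68.75 = 976.5625 / 68.75 = 625/44 ≈ 14.204545
(72 - 68.75)^2 / 68.75 = 10.5625 / 68.75 = 169/1100 ≈ 0.153636
chi2 = 35.24

35.2400


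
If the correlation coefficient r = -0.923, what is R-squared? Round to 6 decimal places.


R^2 = r^2 = (-0.923)^2 = 0.851929

0.851929


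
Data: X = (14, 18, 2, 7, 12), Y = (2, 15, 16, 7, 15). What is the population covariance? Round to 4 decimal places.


Cov = (1/n)*sum((xi-xbar)(yi-ybar))
n = 5, xbar = 53/5 = 10.6, ybar = 55/5 = 11
sum((xi-xbar)(yi-ybar)) = -24
Cov = -24 / 5 = -4.8

-4.8000


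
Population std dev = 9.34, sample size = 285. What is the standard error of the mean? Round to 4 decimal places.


SE = sigma / sqrt(n)
sqrt(285) ≈ 16.881943
SE = 9.34 / 16.881943 ≈ 0.553254

0.5533


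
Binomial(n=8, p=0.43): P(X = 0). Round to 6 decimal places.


P = C(n,k) * p^k * (1-p)^(n-k)
C(8,0) = 1
p^k = 0.43^0 = 1
(1-p)^(n-k) = 0.57^8 ≈ 0.01114292
P = 1 * 1 * 0.01114292 ≈ 0.011143

0.011143


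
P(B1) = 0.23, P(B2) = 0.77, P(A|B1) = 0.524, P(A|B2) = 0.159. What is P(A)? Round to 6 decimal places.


P(A) = P(A|B1)*P(B1) + P(A|B2)*P(B2)
P(A|B1)*P(B1) = 0.524 * 0.23 = 0.12052
P(A|B2)*P(B2) = 0.159 * 0.77 = 0.12243
P(A) = 0.12052 + 0.12243 = 0.24295

0.242950


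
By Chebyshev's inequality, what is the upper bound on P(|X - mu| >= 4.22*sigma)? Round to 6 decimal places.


P <= 1/k^2
k^2 = 4.22^2 = 17.8084
1/k^2 = 1 / 17.8084 ≈ 0.05615328

0.056153


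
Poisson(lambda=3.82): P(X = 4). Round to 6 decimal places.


P = e^(-lam) * lam^k / k!
e^(-3.82) ≈ 0.02192780
lam^k = 3.82^4 ≈ 212.938138
k! = 4! = 24
P = 0.02192780 * 212.938138 / 24 ≈ 0.194553

0.194553


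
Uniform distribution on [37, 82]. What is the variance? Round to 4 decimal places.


Var = (b-a)^2 / 12
(b-a)^2 = (82 - 37)^2 = 2025
Var = 2025/12 = 168.75

168.7500


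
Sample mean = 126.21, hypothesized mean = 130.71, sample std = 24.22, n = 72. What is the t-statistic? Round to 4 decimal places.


t = (xbar - mu0) / (s/sqrt(n))
xbar - mu0 = 126.21 - 130.71 = -4.5
sqrt(72) ≈ 8.48528137
s/sqrt(n) = 24.22 / 8.48528137 ≈ 2.85435437
t = -4.5 / 2.85435437 ≈ -1.576539

-1.5765


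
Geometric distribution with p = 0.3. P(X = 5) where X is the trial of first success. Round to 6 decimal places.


P = (1-p)^(k-1) * p
(1-p)^(k-1) = 0.7^4 = 0.2401
P = 0.2401 * 0.3 = 0.07203

0.072030


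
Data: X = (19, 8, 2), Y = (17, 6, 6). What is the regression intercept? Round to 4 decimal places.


a = ybar - b*xbar, where b = sum((xi-xbar)(yi-ybar)) / sum((xi-xbar)^2)
n = 3, xbar = 29/3 ≈ 9.666667, ybar = 29/3 ≈ 9.666667
Sxy = sum((xi-xbar)(yi-ybar)) = 308/3 ≈ 102.666667
Sxx = sum((xi-xbar)^2) = 446/3 ≈ 148.666667
b = Sxy / Sxx = 154/223 ≈ 0.690583
a = 9.666667 - 0.690583 * 9.666667 = 667/223 ≈ 2.991031

2.9910


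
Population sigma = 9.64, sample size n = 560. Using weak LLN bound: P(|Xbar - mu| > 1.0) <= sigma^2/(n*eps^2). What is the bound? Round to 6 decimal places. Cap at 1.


bound = min(1, sigma^2/(n*eps^2))
sigma^2 = 9.64^2 = 92.9296
n*eps^2 = 560 * 1.0^2 = 560 * 1 = 560
sigma^2/(n*eps^2) = 92.9296 / 560 ≈ 0.16594571

0.165946


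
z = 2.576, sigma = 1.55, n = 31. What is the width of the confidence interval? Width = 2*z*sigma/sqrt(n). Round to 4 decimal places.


width = 2*z*sigma/sqrt(n)
2*z*sigma = 2 * 2.576 * 1.55 = 7.9856
sqrt(31) ≈ 5.567764
width = 7.9856 / 5.567764 ≈ 1.434256

1.4343


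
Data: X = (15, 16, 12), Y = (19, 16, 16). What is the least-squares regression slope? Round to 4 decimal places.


b = sum((xi-xbar)(yi-ybar)) / sum((xi-xbar)^2)
n = 3, xbar = 43/3 ≈ 14.333333, ybar = 51/3 = 17
Sxy = sum((xi-xbar)(yi-ybar)) = 2
Sxx = sum((xi-xbar)^2) = 26/3 ≈ 8.666667
b = Sxy / Sxx = 3/13 ≈ 0.230769

0.2308


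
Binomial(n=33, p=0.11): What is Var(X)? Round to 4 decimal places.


Var = n*p*(1-p) = 33 * 0.11 * 0.89 = 3.2307

3.2307


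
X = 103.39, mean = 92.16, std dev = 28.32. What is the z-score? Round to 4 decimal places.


z = (X - mu) / sigma
X - mu = 103.39 - 92.16 = 11.23
z = 11.23 / 28.32 = 1123/2832 ≈ 0.396540

0.3965


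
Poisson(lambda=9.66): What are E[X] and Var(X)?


E[X] = Var(X) = lambda = 9.66

9.66, 9.66


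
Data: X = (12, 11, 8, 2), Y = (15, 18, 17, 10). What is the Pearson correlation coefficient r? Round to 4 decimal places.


r = sum((xi-xbar)(yi-ybar)) / sqrt(sum((xi-xbar)^2) * sum((yi-ybar)^2))
n = 4, xbar = 33/4 = 8.25, ybar = 60/4 = 15
Sxy = sum((xi-xbar)(yi-ybar)) = 39
Sxx = sum((xi-xbar)^2) = 60.75
Syy = sum((yi-ybar)^2) = 38
sqrt(Sxx*Syy) ≈ 48.046852
r = Sxy / sqrt(Sxx*Syy) = 39 / 48.046852 ≈ 0.811708

0.8117


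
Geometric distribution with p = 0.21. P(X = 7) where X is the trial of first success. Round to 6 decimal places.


P = (1-p)^(k-1) * p
(1-p)^(k-1) = 0.79^6 ≈ 0.2430875
P = 0.2430875 * 0.21 ≈ 0.05104837

0.051048


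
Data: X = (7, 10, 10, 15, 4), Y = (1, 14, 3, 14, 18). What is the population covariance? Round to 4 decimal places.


Cov = (1/n)*sum((xi-xbar)(yi-ybar))
n = 5, xbar = 46/5 = 9.2, ybar = 50/5 = 10
sum((xi-xbar)(yi-ybar)) = -1
Cov = -1 / 5 = -0.2

-0.2000


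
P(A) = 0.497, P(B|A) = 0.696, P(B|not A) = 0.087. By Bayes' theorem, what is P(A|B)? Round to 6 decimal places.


P(A|B) = P(B|A)*P(A) / P(B), P(B) = P(B|A)*P(A) + P(B|not A)*P(not A)
P(B|A)*P(A) = 0.696 * 0.497 = 0.345912
P(B|not A)*P(not A) = 0.087 * 0.503 = 0.043761
P(B) = 0.345912 + 0.043761 = 0.389673
P(A|B) = 0.345912 / 0.389673 = 3976/4479 ≈ 0.88769815

0.887698


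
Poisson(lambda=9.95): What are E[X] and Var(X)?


E[X] = Var(X) = lambda = 9.95

9.95, 9.95


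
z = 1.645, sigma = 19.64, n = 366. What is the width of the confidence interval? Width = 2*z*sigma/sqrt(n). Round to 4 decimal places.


width = 2*z*sigma/sqrt(n)
2*z*sigma = 2 * 1.645 * 19.64 = 64.6156
sqrt(366) ≈ 19.131126
width = 64.6156 / 19.131126 ≈ 3.377512

3.3775


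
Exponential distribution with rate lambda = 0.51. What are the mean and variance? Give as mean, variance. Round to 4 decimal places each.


mean = 1/lam, var = 1/lam^2
mean = 1 / 0.51 = 100/51 ≈ 1.960784
lam^2 = 0.51^2 = 0.2601
var = 1 / 0.2601 = 10000/2601 ≈ 3.844675

1.9608, 3.8447


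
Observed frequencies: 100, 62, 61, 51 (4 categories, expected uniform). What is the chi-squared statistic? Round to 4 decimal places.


chi2 = sum((O-E)^2/E), E = total/4
total = 274, E = 274/4 = 68.5
(100 - 68.5)^2 / 68.5 = 992.25 / 68.5 = 3969/274 ≈ 14.485401
(62 - 68.5)^2 / 68.5 = 42.25 / 68.5 = 169/274 ≈ 0.616788
(61 - 68.5)^2 / 68.5 = 56.25 / 68.5 = 225/274 ≈ 0.821168
(51 - 68.5)^2 / 68.5 = 306.25 / 68.5 = 1225/274 ≈ 4.470803
chi2 = 2794/137 ≈ 20.394161

20.3942


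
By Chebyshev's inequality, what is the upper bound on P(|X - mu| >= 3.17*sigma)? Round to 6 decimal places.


P <= 1/k^2
k^2 = 3.17^2 = 10.0489
1/k^2 = 1 / 10.0489 ≈ 0.09951338

0.099513


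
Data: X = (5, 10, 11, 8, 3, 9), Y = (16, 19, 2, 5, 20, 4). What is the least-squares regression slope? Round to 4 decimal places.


b = sum((xi-xbar)(yi-ybar)) / sum((xi-xbar)^2)
n = 6, xbar = 46/6 = 23/3 ≈ 7.666667, ybar = 66/6 = 11
Sxy = sum((xi-xbar)(yi-ybar)) = -78
Sxx = sum((xi-xbar)^2) = 142/3 ≈ 47.333333
b = Sxy / Sxx = -117/71 ≈ -1.647887

-1.6479


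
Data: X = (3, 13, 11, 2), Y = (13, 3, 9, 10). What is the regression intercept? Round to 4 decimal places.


a = ybar - b*xbar, where b = sum((xi-xbar)(yi-ybar)) / sum((xi-xbar)^2)
n = 4, xbar = 29/4 = 7.25, ybar = 35/4 = 8.75
Sxy = sum((xi-xbar)(yi-ybar)) = -56.75
Sxx = sum((xi-xbar)^2) = 92.75
b = Sxy / Sxx = -227/371 ≈ -0.611860
a = 8.75 - (-0.611860) * 7.25 = 4892/371 ≈ 13.185984

13.1860


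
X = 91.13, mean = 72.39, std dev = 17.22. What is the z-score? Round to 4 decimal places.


z = (X - mu) / sigma
X - mu = 91.13 - 72.39 = 18.74
z = 18.74 / 17.22 = 937/861 ≈ 1.088269

1.0883


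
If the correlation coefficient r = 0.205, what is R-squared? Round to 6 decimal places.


R^2 = r^2 = (0.205)^2 = 0.042025

0.042025


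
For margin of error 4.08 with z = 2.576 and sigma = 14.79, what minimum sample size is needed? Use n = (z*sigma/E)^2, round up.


z*sigma/E = 2.576 * 14.79 / 4.08 = 9.338
(z*sigma/E)^2 = 87.198244
round up: n = 88

88


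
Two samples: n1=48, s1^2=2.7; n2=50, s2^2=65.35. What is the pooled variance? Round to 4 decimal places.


sp^2 = ((n1-1)*s1^2 + (n2-1)*s2^2)/(n1+n2-2)
(n1-1)*s1^2 = 47 * 2.7 = 126.9
(n2-1)*s2^2 = 49 * 65.35 = 3202.15
numerator = 126.9 + 3202.15 = 3329.05
n1+n2-2 = 96
sp^2 = 3329.05 / 96 = 66581/1920 ≈ 34.677604

34.6776


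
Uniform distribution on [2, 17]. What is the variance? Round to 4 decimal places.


Var = (b-a)^2 / 12
(b-a)^2 = (17 - 2)^2 = 225
Var = 225/12 = 18.75

18.7500


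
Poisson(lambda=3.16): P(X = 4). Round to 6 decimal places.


P = e^(-lam) * lam^k / k!
e^(-3.16) ≈ 0.04242574
lam^k = 3.16^4 ≈ 99.712207
k! = 4! = 24
P = 0.04242574 * 99.712207 / 24 ≈ 0.176265

0.176265


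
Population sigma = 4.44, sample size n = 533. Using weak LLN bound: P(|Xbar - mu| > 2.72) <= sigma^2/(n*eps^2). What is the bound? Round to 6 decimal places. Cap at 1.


bound = min(1, sigma^2/(n*eps^2))
sigma^2 = 4.44^2 = 19.7136
n*eps^2 = 533 * 2.72^2 = 533 * 7.3984 = 3943.3472
sigma^2/(n*eps^2) = 19.7136 / 3943.3472 ≈ 0.00499920

0.004999


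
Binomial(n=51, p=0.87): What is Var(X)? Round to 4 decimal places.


Var = n*p*(1-p) = 51 * 0.87 * 0.13 = 5.7681

5.7681


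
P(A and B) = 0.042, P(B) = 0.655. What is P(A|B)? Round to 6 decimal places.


P(A|B) = P(A and B) / P(B) = 0.042 / 0.655 = 42/655 ≈ 0.06412214

0.064122


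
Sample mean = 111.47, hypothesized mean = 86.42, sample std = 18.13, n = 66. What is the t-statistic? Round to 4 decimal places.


t = (xbar - mu0) / (s/sqrt(n))
xbar - mu0 = 111.47 - 86.42 = 25.05
sqrt(66) ≈ 8.12403840
s/sqrt(n) = 18.13 / 8.12403840 ≈ 2.23164873
t = 25.05 / 2.23164873 ≈ 11.224885

11.2249


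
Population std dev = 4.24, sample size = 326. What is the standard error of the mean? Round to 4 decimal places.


SE = sigma / sqrt(n)
sqrt(326) ≈ 18.055470
SE = 4.24 / 18.055470 ≈ 0.234832

0.2348


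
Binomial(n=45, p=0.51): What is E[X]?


E[X] = n*p = 45 * 0.51 = 22.95

22.95


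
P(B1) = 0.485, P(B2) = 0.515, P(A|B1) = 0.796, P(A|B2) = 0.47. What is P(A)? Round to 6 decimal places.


P(A) = P(A|B1)*P(B1) + P(A|B2)*P(B2)
P(A|B1)*P(B1) = 0.796 * 0.485 = 0.38606
P(A|B2)*P(B2) = 0.47 * 0.515 = 0.24205
P(A) = 0.38606 + 0.24205 = 0.62811

0.628110


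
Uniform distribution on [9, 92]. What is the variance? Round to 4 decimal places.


Var = (b-a)^2 / 12
(b-a)^2 = (92 - 9)^2 = 6889
Var = 6889/12 ≈ 574.083333

574.0833


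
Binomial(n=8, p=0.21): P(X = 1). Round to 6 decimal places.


P = C(n,k) * p^k * (1-p)^(n-k)
C(8,1) = 8
p^k = 0.21^1 = 0.21
(1-p)^(n-k) = 0.79^7 ≈ 0.1920391
P = 8 * 0.21 * 0.1920391 ≈ 0.322626

0.322626


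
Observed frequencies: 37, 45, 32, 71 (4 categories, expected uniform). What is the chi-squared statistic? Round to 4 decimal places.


chi2 = sum((O-E)^2/E), E = total/4
total = 185, E = 185/4 = 46.25
(37 - 46.25)^2 / 46.25 = 85.5625 / 46.25 = 1.85
(45 - 46.25)^2 / 46.25 = 1.5625 / 46.25 = 5/148 ≈ 0.033784
(32 - 46.25)^2 / 46.25 = 203.0625 / 46.25 = 3249/740 ≈ 4.390541
(71 - 46.25)^2 / 46.25 = 612.5625 / 46.25 = 9801/740 ≈ 13.244595
chi2 = 3611/185 ≈ 19.518919

19.5189


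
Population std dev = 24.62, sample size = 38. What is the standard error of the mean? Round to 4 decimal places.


SE = sigma / sqrt(n)
sqrt(38) ≈ 6.164414
SE = 24.62 / 6.164414 ≈ 3.993891

3.9939


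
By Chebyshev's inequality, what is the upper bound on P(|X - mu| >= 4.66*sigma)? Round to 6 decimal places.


P <= 1/k^2
k^2 = 4.66^2 = 21.7156
1/k^2 = 1 / 21.7156 ≈ 0.04604984

0.046050


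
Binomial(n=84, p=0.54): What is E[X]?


E[X] = n*p = 84 * 0.54 = 45.36

45.36


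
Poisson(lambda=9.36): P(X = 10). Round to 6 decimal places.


P = e^(-lam) * lam^k / k!
e^(-9.36) ≈ 0.00008610010
lam^k = 9.36^10 ≈ 5161292682.322681
k! = 10! = 3628800
P = 0.00008610010 * 5161292682.322681 / 3628800 ≈ 0.122461

0.122461


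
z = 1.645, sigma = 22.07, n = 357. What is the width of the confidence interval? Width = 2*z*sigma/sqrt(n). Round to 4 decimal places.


width = 2*z*sigma/sqrt(n)
2*z*sigma = 2 * 1.645 * 22.07 = 72.6103
sqrt(357) ≈ 18.894444
width = 72.6103 / 18.894444 ≈ 3.842945

3.8429


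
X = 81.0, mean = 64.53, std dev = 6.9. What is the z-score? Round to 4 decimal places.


z = (X - mu) / sigma
X - mu = 81.0 - 64.53 = 16.47
z = 16.47 / 6.9 = 549/230 ≈ 2.386957

2.3870


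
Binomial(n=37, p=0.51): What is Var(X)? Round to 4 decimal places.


Var = n*p*(1-p) = 37 * 0.51 * 0.49 = 9.2463

9.2463


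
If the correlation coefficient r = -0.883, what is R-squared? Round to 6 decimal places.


R^2 = r^2 = (-0.883)^2 = 0.779689

0.779689


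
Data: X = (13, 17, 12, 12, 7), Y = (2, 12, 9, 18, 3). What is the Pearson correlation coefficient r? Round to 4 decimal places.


r = sum((xi-xbar)(yi-ybar)) / sqrt(sum((xi-xbar)^2) * sum((yi-ybar)^2))
n = 5, xbar = 61/5 = 12.2, ybar = 44/5 = 8.8
Sxy = sum((xi-xbar)(yi-ybar)) = 38.2
Sxx = sum((xi-xbar)^2) = 50.8
Syy = sum((yi-ybar)^2) = 174.8
sqrt(Sxx*Syy) ≈ 94.232903
r = Sxy / sqrt(Sxx*Syy) = 38.2 / 94.232903 ≈ 0.405379

0.4054


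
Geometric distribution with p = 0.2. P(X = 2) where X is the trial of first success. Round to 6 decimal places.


P = (1-p)^(k-1) * p
(1-p)^(k-1) = 0.8^1 = 0.8
P = 0.8 * 0.2 = 0.16

0.160000


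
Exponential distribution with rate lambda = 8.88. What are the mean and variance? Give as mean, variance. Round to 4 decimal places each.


mean = 1/lam, var = 1/lam^2
mean = 1 / 8.88 = 25/222 ≈ 0.112613
lam^2 = 8.88^2 = 78.8544
var = 1 / 78.8544 ≈ 0.012682

0.1126, 0.0127


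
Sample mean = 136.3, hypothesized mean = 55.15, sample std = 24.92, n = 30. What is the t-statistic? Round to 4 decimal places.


t = (xbar - mu0) / (s/sqrt(n))
xbar - mu0 = 136.3 - 55.15 = 81.15
sqrt(30) ≈ 5.47722558
s/sqrt(n) = 24.92 / 5.47722558 ≈ 4.54974871
t = 81.15 / 4.54974871 ≈ 17.836150

17.8361


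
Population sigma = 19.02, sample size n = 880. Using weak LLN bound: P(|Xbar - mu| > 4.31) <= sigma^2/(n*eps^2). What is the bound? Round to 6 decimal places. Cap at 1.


bound = min(1, sigma^2/(n*eps^2))
sigma^2 = 19.02^2 = 361.7604
n*eps^2 = 880 * 4.31^2 = 880 * 18.5761 = 16346.968
sigma^2/(n*eps^2) = 361.7604 / 16346.968 ≈ 0.02213012

0.022130


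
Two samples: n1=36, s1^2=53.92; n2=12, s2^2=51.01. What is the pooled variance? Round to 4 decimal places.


sp^2 = ((n1-1)*s1^2 + (n2-1)*s2^2)/(n1+n2-2)
(n1-1)*s1^2 = 35 * 53.92 = 1887.2
(n2-1)*s2^2 = 11 * 51.01 = 561.11
numerator = 1887.2 + 561.11 = 2448.31
n1+n2-2 = 46
sp^2 = 2448.31 / 46 = 244831/4600 ≈ 53.224130

53.2241


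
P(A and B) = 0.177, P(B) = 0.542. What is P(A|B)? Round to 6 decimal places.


P(A|B) = P(A and B) / P(B) = 0.177 / 0.542 = 177/542 ≈ 0.32656827

0.326568


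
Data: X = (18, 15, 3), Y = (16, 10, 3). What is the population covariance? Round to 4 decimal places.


Cov = (1/n)*sum((xi-xbar)(yi-ybar))
n = 3, xbar = 36/3 = 12, ybar = 29/3 ≈ 9.666667
sum((xi-xbar)(yi-ybar)) = 99
Cov = 99 / 3 = 33

33.0000


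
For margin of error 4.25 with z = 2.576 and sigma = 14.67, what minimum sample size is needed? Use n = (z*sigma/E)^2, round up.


z*sigma/E = 2.576 * 14.67 / 4.25 ≈ 8.891746
(z*sigma/E)^2 ≈ 79.063145
round up: n = 80

80


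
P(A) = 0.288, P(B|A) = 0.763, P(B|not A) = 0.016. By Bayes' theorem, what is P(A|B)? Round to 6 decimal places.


P(A|B) = P(B|A)*P(A) / P(B), P(B) = P(B|A)*P(A) + P(B|not A)*P(not A)
P(B|A)*P(A) = 0.763 * 0.288 = 0.219744
P(B|not A)*P(not A) = 0.016 * 0.712 = 0.011392
P(B) = 0.219744 + 0.011392 = 0.231136
P(A|B) = 0.219744 / 0.231136 = 6867/7223 ≈ 0.95071300

0.950713


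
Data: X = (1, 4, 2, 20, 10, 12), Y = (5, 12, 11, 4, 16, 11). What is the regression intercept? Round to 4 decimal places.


a = ybar - b*xbar, where b = sum((xi-xbar)(yi-ybar)) / sum((xi-xbar)^2)
n = 6, xbar = 49/6 ≈ 8.166667, ybar = 59/6 ≈ 9.833333
Sxy = sum((xi-xbar)(yi-ybar)) = -209/6 ≈ -34.833333
Sxx = sum((xi-xbar)^2) = 1589/6 ≈ 264.833333
b = Sxy / Sxx = -209/1589 ≈ -0.131529
a = 9.833333 - (-0.131529) * 8.166667 = 2476/227 ≈ 10.907489

10.9075


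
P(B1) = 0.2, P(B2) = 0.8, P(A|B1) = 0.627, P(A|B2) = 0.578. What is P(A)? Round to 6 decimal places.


P(A) = P(A|B1)*P(B1) + P(A|B2)*P(B2)
P(A|B1)*P(B1) = 0.627 * 0.2 = 0.1254
P(A|B2)*P(B2) = 0.578 * 0.8 = 0.4624
P(A) = 0.1254 + 0.4624 = 0.5878

0.587800


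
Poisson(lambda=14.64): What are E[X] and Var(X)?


E[X] = Var(X) = lambda = 14.64

14.64, 14.64


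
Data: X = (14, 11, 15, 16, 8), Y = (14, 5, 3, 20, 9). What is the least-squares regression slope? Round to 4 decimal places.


b = sum((xi-xbar)(yi-ybar)) / sum((xi-xbar)^2)
n = 5, xbar = 64/5 = 12.8, ybar = 51/5 = 10.2
Sxy = sum((xi-xbar)(yi-ybar)) = 35.2
Sxx = sum((xi-xbar)^2) = 42.8
b = Sxy / Sxx = 88/107 ≈ 0.822430

0.8224


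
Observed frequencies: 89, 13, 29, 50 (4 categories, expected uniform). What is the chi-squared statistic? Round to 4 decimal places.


chi2 = sum((O-E)^2/E), E = total/4
total = 181, E = 181/4 = 45.25
(89 - 45.25)^2 / 45.25 = 1914.0625 / 45.25 = 30625/724 ≈ 42.299724
(13 - 45.25)^2 / 45.25 = 1040.0625 / 45.25 = 16641/724 ≈ 22.984807
(29 - 45.25)^2 / 45.25 = 264.0625 / 45.25 = 4225/724 ≈ 5.835635
(50 - 45.25)^2 / 45.25 = 22.5625 / 45.25 = 361/724 ≈ 0.498619
chi2 = 12963/181 ≈ 71.618785

71.6188


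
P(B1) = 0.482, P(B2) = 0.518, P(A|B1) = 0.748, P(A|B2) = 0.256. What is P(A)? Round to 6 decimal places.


P(A) = P(A|B1)*P(B1) + P(A|B2)*P(B2)
P(A|B1)*P(B1) = 0.748 * 0.482 = 0.360536
P(A|B2)*P(B2) = 0.256 * 0.518 = 0.132608
P(A) = 0.360536 + 0.132608 = 0.493144

0.493144


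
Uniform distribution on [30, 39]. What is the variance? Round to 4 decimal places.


Var = (b-a)^2 / 12
(b-a)^2 = (39 - 30)^2 = 81
Var = 81/12 = 6.75

6.7500


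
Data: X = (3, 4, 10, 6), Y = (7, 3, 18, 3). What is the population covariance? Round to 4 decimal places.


Cov = (1/n)*sum((xi-xbar)(yi-ybar))
n = 4, xbar = 23/4 = 5.75, ybar = 31/4 = 7.75
sum((xi-xbar)(yi-ybar)) = 52.75
Cov = 52.75 / 4 = 13.1875

13.1875


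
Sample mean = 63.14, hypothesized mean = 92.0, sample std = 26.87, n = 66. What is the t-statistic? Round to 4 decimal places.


t = (xbar - mu0) / (s/sqrt(n))
xbar - mu0 = 63.14 - 92.0 = -28.86
sqrt(66) ≈ 8.12403840
s/sqrt(n) = 26.87 / 8.12403840 ≈ 3.30746836
t = -28.86 / 3.30746836 ≈ -8.725707

-8.7257


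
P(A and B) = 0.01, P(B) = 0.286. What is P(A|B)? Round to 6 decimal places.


P(A|B) = P(A and B) / P(B) = 0.01 / 0.286 = 5/143 ≈ 0.03496503

0.034965


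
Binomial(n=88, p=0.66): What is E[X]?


E[X] = n*p = 88 * 0.66 = 58.08

58.08


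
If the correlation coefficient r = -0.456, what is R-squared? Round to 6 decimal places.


R^2 = r^2 = (-0.456)^2 = 0.207936

0.207936


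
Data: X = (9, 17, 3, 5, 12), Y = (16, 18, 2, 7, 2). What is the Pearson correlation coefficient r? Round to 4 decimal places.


r = sum((xi-xbar)(yi-ybar)) / sqrt(sum((xi-xbar)^2) * sum((yi-ybar)^2))
n = 5, xbar = 46/5 = 9.2, ybar = 45/5 = 9
Sxy = sum((xi-xbar)(yi-ybar)) = 101
Sxx = sum((xi-xbar)^2) = 124.8
Syy = sum((yi-ybar)^2) = 232
sqrt(Sxx*Syy) ≈ 170.157574
r = Sxy / sqrt(Sxx*Syy) = 101 / 170.157574 ≈ 0.593567

0.5936


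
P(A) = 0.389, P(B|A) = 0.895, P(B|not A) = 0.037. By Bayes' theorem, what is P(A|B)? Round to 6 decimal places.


P(A|B) = P(B|A)*P(A) / P(B), P(B) = P(B|A)*P(A) + P(B|not A)*P(not A)
P(B|A)*P(A) = 0.895 * 0.389 = 0.348155
P(B|not A)*P(not A) = 0.037 * 0.611 = 0.022607
P(B) = 0.348155 + 0.022607 = 0.370762
P(A|B) = 0.348155 / 0.370762 ≈ 0.93902557

0.939026
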